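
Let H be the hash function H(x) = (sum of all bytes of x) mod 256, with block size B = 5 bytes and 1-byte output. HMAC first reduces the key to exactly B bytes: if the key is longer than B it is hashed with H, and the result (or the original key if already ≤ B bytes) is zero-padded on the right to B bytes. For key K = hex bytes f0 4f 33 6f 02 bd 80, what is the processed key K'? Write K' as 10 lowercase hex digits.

|K| = 7 > B = 5, so first hash the key.
H(K): sum = 240+79+51+111+2+189+128 = 800; mod 256 = 32 → 20.
Zero-pad H(K) = 20 to 5 bytes: K' = 20 00 00 00 00.

2000000000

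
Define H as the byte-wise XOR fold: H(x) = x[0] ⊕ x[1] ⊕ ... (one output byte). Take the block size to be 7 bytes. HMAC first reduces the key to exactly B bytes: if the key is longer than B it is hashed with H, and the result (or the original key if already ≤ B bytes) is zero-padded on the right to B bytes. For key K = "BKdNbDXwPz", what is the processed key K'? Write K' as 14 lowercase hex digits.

00000000000000

|K| = 10 > B = 7, so first hash the key.
H(K): XOR 42⊕4b⊕64⊕4e⊕62⊕44⊕58⊕77⊕50⊕7a = 00.
Zero-pad H(K) = 00 to 7 bytes: K' = 00 00 00 00 00 00 00.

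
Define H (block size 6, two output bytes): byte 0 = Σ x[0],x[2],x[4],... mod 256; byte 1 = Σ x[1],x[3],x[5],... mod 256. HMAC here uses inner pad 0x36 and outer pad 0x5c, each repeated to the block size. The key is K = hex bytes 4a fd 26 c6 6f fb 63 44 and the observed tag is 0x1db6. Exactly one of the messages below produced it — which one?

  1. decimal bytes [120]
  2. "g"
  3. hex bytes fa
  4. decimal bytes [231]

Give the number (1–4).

Key hex bytes 4a fd 26 c6 6f fb 63 44 is 8 bytes > B = 6, so hash it first: H(key) = 42 02, then zero-pad to 6 bytes: K' = 42 02 00 00 00 00.
K' ⊕ ipad = 74 34 36 36 36 36; K' ⊕ opad = 1e 5e 5c 5c 5c 5c.
m1: inner = H(74 34 36 36 36 36 78) = 58 a0; tag = H(1e 5e 5c 5c 5c 5c 58 a0) = 2eb6
m2: inner = H(74 34 36 36 36 36 67) = 47 a0; tag = H(1e 5e 5c 5c 5c 5c 47 a0) = 1db6 ← matches
m3: inner = H(74 34 36 36 36 36 fa) = da a0; tag = H(1e 5e 5c 5c 5c 5c da a0) = b0b6
m4: inner = H(74 34 36 36 36 36 e7) = c7 a0; tag = H(1e 5e 5c 5c 5c 5c c7 a0) = 9db6

2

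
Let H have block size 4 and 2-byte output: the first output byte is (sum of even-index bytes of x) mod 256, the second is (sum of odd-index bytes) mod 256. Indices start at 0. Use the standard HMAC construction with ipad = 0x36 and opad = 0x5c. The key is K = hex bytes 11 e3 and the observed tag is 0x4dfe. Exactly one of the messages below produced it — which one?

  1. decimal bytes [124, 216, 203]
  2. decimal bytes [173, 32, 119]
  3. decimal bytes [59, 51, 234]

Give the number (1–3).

1

Key hex bytes 11 e3 is 2 bytes ≤ B = 4; zero-pad to 4 bytes: K' = 11 e3 00 00.
K' ⊕ ipad = 27 d5 36 36; K' ⊕ opad = 4d bf 5c 5c.
m1: inner = H(27 d5 36 36 7c d8 cb) = a4 e3; tag = H(4d bf 5c 5c a4 e3) = 4dfe ← matches
m2: inner = H(27 d5 36 36 ad 20 77) = 81 2b; tag = H(4d bf 5c 5c 81 2b) = 2a46
m3: inner = H(27 d5 36 36 3b 33 ea) = 82 3e; tag = H(4d bf 5c 5c 82 3e) = 2b59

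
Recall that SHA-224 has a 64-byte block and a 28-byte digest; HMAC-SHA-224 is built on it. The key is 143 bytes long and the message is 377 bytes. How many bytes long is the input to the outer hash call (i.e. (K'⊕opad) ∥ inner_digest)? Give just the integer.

92

Key is 143 > 64 bytes, so it is hashed to 28 bytes then zero-padded to 64: |K'| = 64.
Outer input = (K'⊕opad) ∥ H(inner) → 64 + 28 = 92 bytes.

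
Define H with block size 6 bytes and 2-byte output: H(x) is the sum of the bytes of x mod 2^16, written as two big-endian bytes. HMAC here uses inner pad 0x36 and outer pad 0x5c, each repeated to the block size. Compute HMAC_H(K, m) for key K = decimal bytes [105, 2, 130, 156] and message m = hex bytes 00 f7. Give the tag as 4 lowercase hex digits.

Key decimal bytes [105, 2, 130, 156] = 69 02 82 9c is 4 bytes ≤ B = 6; zero-pad to 6 bytes: K' = 69 02 82 9c 00 00.
K' ⊕ ipad = 5f 34 b4 aa 36 36.  K' ⊕ opad = 35 5e de c0 5c 5c.
Inner input = (K'⊕ipad) ∥ m = 5f 34 b4 aa 36 36 ∥ 00 f7.
Inner hash: sum = 95+52+180+170+54+54+0+247 = 852 → 03 54.
Outer input = (K'⊕opad) ∥ inner = 35 5e de c0 5c 5c ∥ 03 54.
Outer hash (tag): sum = 53+94+222+192+92+92+3+84 = 832 → 03 40.

0340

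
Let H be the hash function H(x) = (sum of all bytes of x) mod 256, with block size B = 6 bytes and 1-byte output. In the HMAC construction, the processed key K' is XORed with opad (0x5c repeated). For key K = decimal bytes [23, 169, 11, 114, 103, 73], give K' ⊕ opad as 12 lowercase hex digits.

4bf5572e3b15

Key decimal bytes [23, 169, 11, 114, 103, 73] = 17 a9 0b 72 67 49 is exactly B = 6 bytes: K' = 17 a9 0b 72 67 49.
XOR each byte with 0x5c: 17⊕5c=4b, a9⊕5c=f5, 0b⊕5c=57, 72⊕5c=2e, 67⊕5c=3b, 49⊕5c=15.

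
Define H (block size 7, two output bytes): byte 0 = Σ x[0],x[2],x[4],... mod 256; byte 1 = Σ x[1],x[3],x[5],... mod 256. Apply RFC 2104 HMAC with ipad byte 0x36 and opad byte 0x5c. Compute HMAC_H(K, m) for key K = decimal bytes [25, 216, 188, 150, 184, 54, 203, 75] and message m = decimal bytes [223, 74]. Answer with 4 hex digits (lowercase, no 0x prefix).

Key decimal bytes [25, 216, 188, 150, 184, 54, 203, 75] = 19 d8 bc 96 b8 36 cb 4b is 8 bytes > B = 7, so hash it first: H(key) = 58 ef, then zero-pad to 7 bytes: K' = 58 ef 00 00 00 00 00.
K' ⊕ ipad = 6e d9 36 36 36 36 36.  K' ⊕ opad = 04 b3 5c 5c 5c 5c 5c.
Inner input = (K'⊕ipad) ∥ m = 6e d9 36 36 36 36 36 ∥ df 4a.
Inner hash: even-index sum = 346 mod 256 = 90; odd-index sum = 548 mod 256 = 36 → 5a 24.
Outer input = (K'⊕opad) ∥ inner = 04 b3 5c 5c 5c 5c 5c ∥ 5a 24.
Outer hash (tag): even-index sum = 316 mod 256 = 60; odd-index sum = 453 mod 256 = 197 → 3c c5.

3cc5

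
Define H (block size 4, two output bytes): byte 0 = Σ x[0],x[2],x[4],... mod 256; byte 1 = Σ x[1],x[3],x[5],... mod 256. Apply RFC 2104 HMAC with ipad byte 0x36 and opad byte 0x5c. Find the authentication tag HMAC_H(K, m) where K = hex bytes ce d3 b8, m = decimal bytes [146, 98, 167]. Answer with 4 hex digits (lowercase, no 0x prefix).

Key hex bytes ce d3 b8 is 3 bytes ≤ B = 4; zero-pad to 4 bytes: K' = ce d3 b8 00.
K' ⊕ ipad = f8 e5 8e 36.  K' ⊕ opad = 92 8f e4 5c.
Inner input = (K'⊕ipad) ∥ m = f8 e5 8e 36 ∥ 92 62 a7.
Inner hash: even-index sum = 703 mod 256 = 191; odd-index sum = 381 mod 256 = 125 → bf 7d.
Outer input = (K'⊕opad) ∥ inner = 92 8f e4 5c ∥ bf 7d.
Outer hash (tag): even-index sum = 565 mod 256 = 53; odd-index sum = 360 mod 256 = 104 → 35 68.

3568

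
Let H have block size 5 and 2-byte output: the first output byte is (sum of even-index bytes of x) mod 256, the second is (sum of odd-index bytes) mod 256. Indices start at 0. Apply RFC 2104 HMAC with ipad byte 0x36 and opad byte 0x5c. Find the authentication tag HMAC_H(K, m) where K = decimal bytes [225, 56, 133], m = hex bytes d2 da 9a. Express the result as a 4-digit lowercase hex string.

Key decimal bytes [225, 56, 133] = e1 38 85 is 3 bytes ≤ B = 5; zero-pad to 5 bytes: K' = e1 38 85 00 00.
K' ⊕ ipad = d7 0e b3 36 36.  K' ⊕ opad = bd 64 d9 5c 5c.
Inner input = (K'⊕ipad) ∥ m = d7 0e b3 36 36 ∥ d2 da 9a.
Inner hash: even-index sum = 666 mod 256 = 154; odd-index sum = 432 mod 256 = 176 → 9a b0.
Outer input = (K'⊕opad) ∥ inner = bd 64 d9 5c 5c ∥ 9a b0.
Outer hash (tag): even-index sum = 674 mod 256 = 162; odd-index sum = 346 mod 256 = 90 → a2 5a.

a25a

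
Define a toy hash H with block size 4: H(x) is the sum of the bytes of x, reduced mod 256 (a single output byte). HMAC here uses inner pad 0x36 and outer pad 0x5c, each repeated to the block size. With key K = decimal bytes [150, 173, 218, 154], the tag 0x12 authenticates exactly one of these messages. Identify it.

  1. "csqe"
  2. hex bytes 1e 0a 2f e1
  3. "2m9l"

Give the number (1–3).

Key decimal bytes [150, 173, 218, 154] = 96 ad da 9a is exactly B = 4 bytes: K' = 96 ad da 9a.
K' ⊕ ipad = a0 9b ec ac; K' ⊕ opad = ca f1 86 c6.
m1: inner = H(a0 9b ec ac 63 73 71 65) = 7f; tag = H(ca f1 86 c6 7f) = 86
m2: inner = H(a0 9b ec ac 1e 0a 2f e1) = 0b; tag = H(ca f1 86 c6 0b) = 12 ← matches
m3: inner = H(a0 9b ec ac 32 6d 39 6c) = 17; tag = H(ca f1 86 c6 17) = 1e

2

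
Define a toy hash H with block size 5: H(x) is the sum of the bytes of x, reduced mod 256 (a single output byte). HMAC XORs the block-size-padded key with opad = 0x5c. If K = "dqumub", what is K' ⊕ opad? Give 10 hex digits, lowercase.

Key "dqumub" = 64 71 75 6d 75 62 is 6 bytes > B = 5, so hash it first: H(key) = 8e, then zero-pad to 5 bytes: K' = 8e 00 00 00 00.
XOR each byte with 0x5c: 8e⊕5c=d2, 00⊕5c=5c, 00⊕5c=5c, 00⊕5c=5c, 00⊕5c=5c.

d25c5c5c5c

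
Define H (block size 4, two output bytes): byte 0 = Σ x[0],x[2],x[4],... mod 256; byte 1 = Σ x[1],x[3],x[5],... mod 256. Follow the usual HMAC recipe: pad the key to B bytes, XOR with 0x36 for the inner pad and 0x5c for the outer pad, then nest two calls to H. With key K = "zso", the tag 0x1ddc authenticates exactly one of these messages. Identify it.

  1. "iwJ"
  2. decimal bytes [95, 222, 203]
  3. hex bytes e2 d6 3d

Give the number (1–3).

3

Key "zso" = 7a 73 6f is 3 bytes ≤ B = 4; zero-pad to 4 bytes: K' = 7a 73 6f 00.
K' ⊕ ipad = 4c 45 59 36; K' ⊕ opad = 26 2f 33 5c.
m1: inner = H(4c 45 59 36 69 77 4a) = 58 f2; tag = H(26 2f 33 5c 58 f2) = b17d
m2: inner = H(4c 45 59 36 5f de cb) = cf 59; tag = H(26 2f 33 5c cf 59) = 28e4
m3: inner = H(4c 45 59 36 e2 d6 3d) = c4 51; tag = H(26 2f 33 5c c4 51) = 1ddc ← matches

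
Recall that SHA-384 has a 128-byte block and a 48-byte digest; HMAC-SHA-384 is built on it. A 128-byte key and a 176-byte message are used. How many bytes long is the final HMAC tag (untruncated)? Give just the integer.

The tag is one SHA-384 digest: 48 bytes.

48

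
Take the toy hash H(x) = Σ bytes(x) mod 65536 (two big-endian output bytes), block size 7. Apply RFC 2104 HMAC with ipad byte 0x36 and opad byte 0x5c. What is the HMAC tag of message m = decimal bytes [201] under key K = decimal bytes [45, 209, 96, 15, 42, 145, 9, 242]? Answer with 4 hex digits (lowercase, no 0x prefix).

Key decimal bytes [45, 209, 96, 15, 42, 145, 9, 242] = 2d d1 60 0f 2a 91 09 f2 is 8 bytes > B = 7, so hash it first: H(key) = 03 23, then zero-pad to 7 bytes: K' = 03 23 00 00 00 00 00.
K' ⊕ ipad = 35 15 36 36 36 36 36.  K' ⊕ opad = 5f 7f 5c 5c 5c 5c 5c.
Inner input = (K'⊕ipad) ∥ m = 35 15 36 36 36 36 36 ∥ c9.
Inner hash: sum = 53+21+54+54+54+54+54+201 = 545 → 02 21.
Outer input = (K'⊕opad) ∥ inner = 5f 7f 5c 5c 5c 5c 5c ∥ 02 21.
Outer hash (tag): sum = 95+127+92+92+92+92+92+2+33 = 717 → 02 cd.

02cd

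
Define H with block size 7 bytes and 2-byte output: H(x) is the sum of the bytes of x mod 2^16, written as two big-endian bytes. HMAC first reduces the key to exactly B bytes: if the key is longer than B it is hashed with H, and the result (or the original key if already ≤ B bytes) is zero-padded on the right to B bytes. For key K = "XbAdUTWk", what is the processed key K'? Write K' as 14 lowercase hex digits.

02ca0000000000

|K| = 8 > B = 7, so first hash the key.
H(K): sum = 88+98+65+100+85+84+87+107 = 714 → 02 ca.
Zero-pad H(K) = 02 ca to 7 bytes: K' = 02 ca 00 00 00 00 00.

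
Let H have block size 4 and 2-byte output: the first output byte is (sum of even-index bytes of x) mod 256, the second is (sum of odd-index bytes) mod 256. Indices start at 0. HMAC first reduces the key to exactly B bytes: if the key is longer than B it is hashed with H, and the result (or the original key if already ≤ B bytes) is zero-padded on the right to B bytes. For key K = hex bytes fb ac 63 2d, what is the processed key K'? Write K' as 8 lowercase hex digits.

fbac632d

Key hex bytes fb ac 63 2d is exactly B = 4 bytes: K' = fb ac 63 2d.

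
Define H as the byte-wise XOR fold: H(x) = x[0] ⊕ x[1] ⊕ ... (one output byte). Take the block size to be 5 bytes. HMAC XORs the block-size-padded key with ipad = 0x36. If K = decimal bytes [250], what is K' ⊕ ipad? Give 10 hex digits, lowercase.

cc36363636

Key decimal bytes [250] = fa is 1 byte ≤ B = 5; zero-pad to 5 bytes: K' = fa 00 00 00 00.
XOR each byte with 0x36: fa⊕36=cc, 00⊕36=36, 00⊕36=36, 00⊕36=36, 00⊕36=36.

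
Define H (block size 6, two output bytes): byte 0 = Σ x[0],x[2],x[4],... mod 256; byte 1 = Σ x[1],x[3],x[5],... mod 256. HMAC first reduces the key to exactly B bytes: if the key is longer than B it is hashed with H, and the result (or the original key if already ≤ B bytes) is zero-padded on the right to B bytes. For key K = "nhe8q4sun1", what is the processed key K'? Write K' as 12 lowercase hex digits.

257a00000000

|K| = 10 > B = 6, so first hash the key.
H(K): even-index sum = 549 mod 256 = 37; odd-index sum = 378 mod 256 = 122 → 25 7a.
Zero-pad H(K) = 25 7a to 6 bytes: K' = 25 7a 00 00 00 00.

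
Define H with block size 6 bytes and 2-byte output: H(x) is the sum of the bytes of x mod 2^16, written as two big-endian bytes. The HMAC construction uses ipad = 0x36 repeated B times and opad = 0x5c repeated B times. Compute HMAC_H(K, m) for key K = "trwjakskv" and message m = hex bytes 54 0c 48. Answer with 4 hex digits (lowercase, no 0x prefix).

Key "trwjakskv" = 74 72 77 6a 61 6b 73 6b 76 is 9 bytes > B = 6, so hash it first: H(key) = 03 e7, then zero-pad to 6 bytes: K' = 03 e7 00 00 00 00.
K' ⊕ ipad = 35 d1 36 36 36 36.  K' ⊕ opad = 5f bb 5c 5c 5c 5c.
Inner input = (K'⊕ipad) ∥ m = 35 d1 36 36 36 36 ∥ 54 0c 48.
Inner hash: sum = 53+209+54+54+54+54+84+12+72 = 646 → 02 86.
Outer input = (K'⊕opad) ∥ inner = 5f bb 5c 5c 5c 5c ∥ 02 86.
Outer hash (tag): sum = 95+187+92+92+92+92+2+134 = 786 → 03 12.

0312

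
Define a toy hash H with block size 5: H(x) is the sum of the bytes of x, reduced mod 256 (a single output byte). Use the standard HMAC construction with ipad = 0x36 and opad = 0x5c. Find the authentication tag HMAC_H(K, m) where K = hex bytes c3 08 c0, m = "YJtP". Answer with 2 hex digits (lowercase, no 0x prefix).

Key hex bytes c3 08 c0 is 3 bytes ≤ B = 5; zero-pad to 5 bytes: K' = c3 08 c0 00 00.
K' ⊕ ipad = f5 3e f6 36 36.  K' ⊕ opad = 9f 54 9c 5c 5c.
Inner input = (K'⊕ipad) ∥ m = f5 3e f6 36 36 ∥ 59 4a 74 50.
Inner hash: sum = 245+62+246+54+54+89+74+116+80 = 1020; mod 256 = 252 → fc.
Outer input = (K'⊕opad) ∥ inner = 9f 54 9c 5c 5c ∥ fc.
Outer hash (tag): sum = 159+84+156+92+92+252 = 835; mod 256 = 67 → 43.

43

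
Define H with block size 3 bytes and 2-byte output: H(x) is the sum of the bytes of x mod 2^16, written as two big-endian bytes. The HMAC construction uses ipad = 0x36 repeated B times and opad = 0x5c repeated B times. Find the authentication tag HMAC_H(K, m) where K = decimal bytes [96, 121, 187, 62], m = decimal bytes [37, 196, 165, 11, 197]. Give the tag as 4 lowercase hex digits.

01f9

Key decimal bytes [96, 121, 187, 62] = 60 79 bb 3e is 4 bytes > B = 3, so hash it first: H(key) = 01 d2, then zero-pad to 3 bytes: K' = 01 d2 00.
K' ⊕ ipad = 37 e4 36.  K' ⊕ opad = 5d 8e 5c.
Inner input = (K'⊕ipad) ∥ m = 37 e4 36 ∥ 25 c4 a5 0b c5.
Inner hash: sum = 55+228+54+37+196+165+11+197 = 943 → 03 af.
Outer input = (K'⊕opad) ∥ inner = 5d 8e 5c ∥ 03 af.
Outer hash (tag): sum = 93+142+92+3+175 = 505 → 01 f9.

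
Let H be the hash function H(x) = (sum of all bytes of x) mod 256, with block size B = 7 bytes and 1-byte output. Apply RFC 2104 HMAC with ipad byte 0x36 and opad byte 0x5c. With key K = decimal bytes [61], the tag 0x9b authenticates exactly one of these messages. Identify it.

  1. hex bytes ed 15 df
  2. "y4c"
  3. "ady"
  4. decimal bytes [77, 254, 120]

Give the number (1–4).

4

Key decimal bytes [61] = 3d is 1 byte ≤ B = 7; zero-pad to 7 bytes: K' = 3d 00 00 00 00 00 00.
K' ⊕ ipad = 0b 36 36 36 36 36 36; K' ⊕ opad = 61 5c 5c 5c 5c 5c 5c.
m1: inner = H(0b 36 36 36 36 36 36 ed 15 df) = 30; tag = H(61 5c 5c 5c 5c 5c 5c 30) = b9
m2: inner = H(0b 36 36 36 36 36 36 79 34 63) = 5f; tag = H(61 5c 5c 5c 5c 5c 5c 5f) = e8
m3: inner = H(0b 36 36 36 36 36 36 61 64 79) = 8d; tag = H(61 5c 5c 5c 5c 5c 5c 8d) = 16
m4: inner = H(0b 36 36 36 36 36 36 4d fe 78) = 12; tag = H(61 5c 5c 5c 5c 5c 5c 12) = 9b ← matches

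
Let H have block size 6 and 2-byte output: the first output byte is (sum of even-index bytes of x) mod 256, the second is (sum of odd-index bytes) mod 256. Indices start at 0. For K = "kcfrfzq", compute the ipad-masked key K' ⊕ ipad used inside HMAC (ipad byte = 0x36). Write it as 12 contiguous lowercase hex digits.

9e7936363636

Key "kcfrfzq" = 6b 63 66 72 66 7a 71 is 7 bytes > B = 6, so hash it first: H(key) = a8 4f, then zero-pad to 6 bytes: K' = a8 4f 00 00 00 00.
XOR each byte with 0x36: a8⊕36=9e, 4f⊕36=79, 00⊕36=36, 00⊕36=36, 00⊕36=36, 00⊕36=36.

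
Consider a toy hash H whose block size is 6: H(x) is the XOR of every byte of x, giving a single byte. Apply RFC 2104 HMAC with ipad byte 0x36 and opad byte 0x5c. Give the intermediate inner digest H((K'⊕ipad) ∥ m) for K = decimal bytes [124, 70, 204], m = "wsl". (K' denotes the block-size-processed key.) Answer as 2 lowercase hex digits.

9e

Key decimal bytes [124, 70, 204] = 7c 46 cc is 3 bytes ≤ B = 6; zero-pad to 6 bytes: K' = 7c 46 cc 00 00 00.
K' ⊕ ipad = 4a 70 fa 36 36 36.
Inner input = 4a 70 fa 36 36 36 ∥ 77 73 6c.
Inner hash: XOR 4a⊕70⊕fa⊕36⊕36⊕36⊕77⊕73⊕6c = 9e.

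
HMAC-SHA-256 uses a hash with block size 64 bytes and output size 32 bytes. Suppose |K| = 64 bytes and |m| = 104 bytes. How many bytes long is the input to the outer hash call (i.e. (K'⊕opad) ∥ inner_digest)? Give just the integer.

96

Key is 64 ≤ 64 bytes, zero-padded: |K'| = 64.
Outer input = (K'⊕opad) ∥ H(inner) → 64 + 32 = 96 bytes.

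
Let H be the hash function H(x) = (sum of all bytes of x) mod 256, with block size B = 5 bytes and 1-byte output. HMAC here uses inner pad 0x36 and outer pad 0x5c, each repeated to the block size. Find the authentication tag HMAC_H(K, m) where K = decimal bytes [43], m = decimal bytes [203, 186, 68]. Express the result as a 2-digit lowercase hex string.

a5

Key decimal bytes [43] = 2b is 1 byte ≤ B = 5; zero-pad to 5 bytes: K' = 2b 00 00 00 00.
K' ⊕ ipad = 1d 36 36 36 36.  K' ⊕ opad = 77 5c 5c 5c 5c.
Inner input = (K'⊕ipad) ∥ m = 1d 36 36 36 36 ∥ cb ba 44.
Inner hash: sum = 29+54+54+54+54+203+186+68 = 702; mod 256 = 190 → be.
Outer input = (K'⊕opad) ∥ inner = 77 5c 5c 5c 5c ∥ be.
Outer hash (tag): sum = 119+92+92+92+92+190 = 677; mod 256 = 165 → a5.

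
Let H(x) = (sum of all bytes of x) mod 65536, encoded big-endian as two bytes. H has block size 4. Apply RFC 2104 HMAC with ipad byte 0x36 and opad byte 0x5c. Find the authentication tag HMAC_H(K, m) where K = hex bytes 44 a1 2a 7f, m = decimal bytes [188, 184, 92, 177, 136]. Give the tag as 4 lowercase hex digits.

0229

Key hex bytes 44 a1 2a 7f is exactly B = 4 bytes: K' = 44 a1 2a 7f.
K' ⊕ ipad = 72 97 1c 49.  K' ⊕ opad = 18 fd 76 23.
Inner input = (K'⊕ipad) ∥ m = 72 97 1c 49 ∥ bc b8 5c b1 88.
Inner hash: sum = 114+151+28+73+188+184+92+177+136 = 1143 → 04 77.
Outer input = (K'⊕opad) ∥ inner = 18 fd 76 23 ∥ 04 77.
Outer hash (tag): sum = 24+253+118+35+4+119 = 553 → 02 29.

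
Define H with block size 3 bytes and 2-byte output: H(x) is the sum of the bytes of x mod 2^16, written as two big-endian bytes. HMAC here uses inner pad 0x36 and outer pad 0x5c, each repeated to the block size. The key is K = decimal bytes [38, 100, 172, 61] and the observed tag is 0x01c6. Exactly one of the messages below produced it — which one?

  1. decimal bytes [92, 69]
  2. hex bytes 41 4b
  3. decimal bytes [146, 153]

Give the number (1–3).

3

Key decimal bytes [38, 100, 172, 61] = 26 64 ac 3d is 4 bytes > B = 3, so hash it first: H(key) = 01 73, then zero-pad to 3 bytes: K' = 01 73 00.
K' ⊕ ipad = 37 45 36; K' ⊕ opad = 5d 2f 5c.
m1: inner = H(37 45 36 5c 45) = 01 53; tag = H(5d 2f 5c 01 53) = 013c
m2: inner = H(37 45 36 41 4b) = 01 3e; tag = H(5d 2f 5c 01 3e) = 0127
m3: inner = H(37 45 36 92 99) = 01 dd; tag = H(5d 2f 5c 01 dd) = 01c6 ← matches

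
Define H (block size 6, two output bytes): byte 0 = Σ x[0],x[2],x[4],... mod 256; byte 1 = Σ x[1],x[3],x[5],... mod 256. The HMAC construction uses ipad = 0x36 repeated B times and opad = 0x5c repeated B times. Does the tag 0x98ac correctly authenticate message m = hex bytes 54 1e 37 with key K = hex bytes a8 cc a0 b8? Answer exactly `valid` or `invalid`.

invalid

Key hex bytes a8 cc a0 b8 is 4 bytes ≤ B = 6; zero-pad to 6 bytes: K' = a8 cc a0 b8 00 00.
K' ⊕ ipad = 9e fa 96 8e 36 36; K' ⊕ opad = f4 90 fc e4 5c 5c.
Inner hash: even-index sum = 501 mod 256 = 245; odd-index sum = 476 mod 256 = 220 → f5 dc.
Outer hash (recomputed tag): even-index sum = 833 mod 256 = 65; odd-index sum = 684 mod 256 = 172 → 41 ac.
Recomputed tag = 41ac; claimed = 98ac → mismatch.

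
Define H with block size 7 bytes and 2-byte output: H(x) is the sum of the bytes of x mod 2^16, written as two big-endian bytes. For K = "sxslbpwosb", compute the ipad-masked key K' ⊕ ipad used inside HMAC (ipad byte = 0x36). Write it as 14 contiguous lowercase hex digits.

Key "sxslbpwosb" = 73 78 73 6c 62 70 77 6f 73 62 is 10 bytes > B = 7, so hash it first: H(key) = 04 57, then zero-pad to 7 bytes: K' = 04 57 00 00 00 00 00.
XOR each byte with 0x36: 04⊕36=32, 57⊕36=61, 00⊕36=36, 00⊕36=36, 00⊕36=36, 00⊕36=36, 00⊕36=36.

32613636363636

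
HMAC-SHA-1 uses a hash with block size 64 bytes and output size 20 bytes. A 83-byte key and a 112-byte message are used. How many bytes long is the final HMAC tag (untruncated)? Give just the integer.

The tag is one SHA-1 digest: 20 bytes.

20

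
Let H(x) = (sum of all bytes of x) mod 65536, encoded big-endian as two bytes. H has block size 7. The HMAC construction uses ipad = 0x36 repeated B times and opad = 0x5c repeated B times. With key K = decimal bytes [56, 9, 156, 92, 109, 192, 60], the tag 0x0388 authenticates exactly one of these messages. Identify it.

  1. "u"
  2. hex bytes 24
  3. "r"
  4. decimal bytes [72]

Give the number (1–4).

2

Key decimal bytes [56, 9, 156, 92, 109, 192, 60] = 38 09 9c 5c 6d c0 3c is exactly B = 7 bytes: K' = 38 09 9c 5c 6d c0 3c.
K' ⊕ ipad = 0e 3f aa 6a 5b f6 0a; K' ⊕ opad = 64 55 c0 00 31 9c 60.
m1: inner = H(0e 3f aa 6a 5b f6 0a 75) = 03 31; tag = H(64 55 c0 00 31 9c 60 03 31) = 02da
m2: inner = H(0e 3f aa 6a 5b f6 0a 24) = 02 e0; tag = H(64 55 c0 00 31 9c 60 02 e0) = 0388 ← matches
m3: inner = H(0e 3f aa 6a 5b f6 0a 72) = 03 2e; tag = H(64 55 c0 00 31 9c 60 03 2e) = 02d7
m4: inner = H(0e 3f aa 6a 5b f6 0a 48) = 03 04; tag = H(64 55 c0 00 31 9c 60 03 04) = 02ad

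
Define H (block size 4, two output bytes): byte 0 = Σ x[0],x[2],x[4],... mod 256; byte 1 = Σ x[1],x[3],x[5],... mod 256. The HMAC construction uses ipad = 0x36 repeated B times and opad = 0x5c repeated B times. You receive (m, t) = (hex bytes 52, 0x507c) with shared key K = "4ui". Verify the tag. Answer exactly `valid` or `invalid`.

Key "4ui" = 34 75 69 is 3 bytes ≤ B = 4; zero-pad to 4 bytes: K' = 34 75 69 00.
K' ⊕ ipad = 02 43 5f 36; K' ⊕ opad = 68 29 35 5c.
Inner hash: even-index sum = 179 mod 256 = 179; odd-index sum = 121 mod 256 = 121 → b3 79.
Outer hash (recomputed tag): even-index sum = 336 mod 256 = 80; odd-index sum = 254 mod 256 = 254 → 50 fe.
Recomputed tag = 50fe; claimed = 507c → mismatch.

invalid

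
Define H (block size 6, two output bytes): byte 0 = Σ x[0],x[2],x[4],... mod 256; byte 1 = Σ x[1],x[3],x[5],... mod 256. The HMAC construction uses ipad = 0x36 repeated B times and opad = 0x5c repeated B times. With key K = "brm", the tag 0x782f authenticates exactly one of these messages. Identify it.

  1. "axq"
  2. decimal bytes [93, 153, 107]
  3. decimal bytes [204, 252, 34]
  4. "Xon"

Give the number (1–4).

2

Key "brm" = 62 72 6d is 3 bytes ≤ B = 6; zero-pad to 6 bytes: K' = 62 72 6d 00 00 00.
K' ⊕ ipad = 54 44 5b 36 36 36; K' ⊕ opad = 3e 2e 31 5c 5c 5c.
m1: inner = H(54 44 5b 36 36 36 61 78 71) = b7 28; tag = H(3e 2e 31 5c 5c 5c b7 28) = 820e
m2: inner = H(54 44 5b 36 36 36 5d 99 6b) = ad 49; tag = H(3e 2e 31 5c 5c 5c ad 49) = 782f ← matches
m3: inner = H(54 44 5b 36 36 36 cc fc 22) = d3 ac; tag = H(3e 2e 31 5c 5c 5c d3 ac) = 9e92
m4: inner = H(54 44 5b 36 36 36 58 6f 6e) = ab 1f; tag = H(3e 2e 31 5c 5c 5c ab 1f) = 7605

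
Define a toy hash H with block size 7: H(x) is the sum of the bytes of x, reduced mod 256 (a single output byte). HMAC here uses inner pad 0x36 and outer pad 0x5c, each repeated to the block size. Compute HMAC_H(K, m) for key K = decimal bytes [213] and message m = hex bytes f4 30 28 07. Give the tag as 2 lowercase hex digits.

2b

Key decimal bytes [213] = d5 is 1 byte ≤ B = 7; zero-pad to 7 bytes: K' = d5 00 00 00 00 00 00.
K' ⊕ ipad = e3 36 36 36 36 36 36.  K' ⊕ opad = 89 5c 5c 5c 5c 5c 5c.
Inner input = (K'⊕ipad) ∥ m = e3 36 36 36 36 36 36 ∥ f4 30 28 07.
Inner hash: sum = 227+54+54+54+54+54+54+244+48+40+7 = 890; mod 256 = 122 → 7a.
Outer input = (K'⊕opad) ∥ inner = 89 5c 5c 5c 5c 5c 5c ∥ 7a.
Outer hash (tag): sum = 137+92+92+92+92+92+92+122 = 811; mod 256 = 43 → 2b.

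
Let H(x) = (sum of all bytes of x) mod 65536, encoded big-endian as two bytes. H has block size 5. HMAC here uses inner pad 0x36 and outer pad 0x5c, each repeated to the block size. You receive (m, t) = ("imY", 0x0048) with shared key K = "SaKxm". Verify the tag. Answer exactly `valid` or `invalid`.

invalid

Key "SaKxm" = 53 61 4b 78 6d is exactly B = 5 bytes: K' = 53 61 4b 78 6d.
K' ⊕ ipad = 65 57 7d 4e 5b; K' ⊕ opad = 0f 3d 17 24 31.
Inner hash: sum = 101+87+125+78+91+105+109+89 = 785 → 03 11.
Outer hash (recomputed tag): sum = 15+61+23+36+49+3+17 = 204 → 00 cc.
Recomputed tag = 00cc; claimed = 0048 → mismatch.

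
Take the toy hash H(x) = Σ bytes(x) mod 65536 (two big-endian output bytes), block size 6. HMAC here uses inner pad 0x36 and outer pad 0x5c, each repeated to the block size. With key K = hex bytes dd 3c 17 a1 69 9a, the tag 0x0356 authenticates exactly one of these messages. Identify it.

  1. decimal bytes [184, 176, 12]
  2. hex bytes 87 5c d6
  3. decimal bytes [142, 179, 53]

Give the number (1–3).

3

Key hex bytes dd 3c 17 a1 69 9a is exactly B = 6 bytes: K' = dd 3c 17 a1 69 9a.
K' ⊕ ipad = eb 0a 21 97 5f ac; K' ⊕ opad = 81 60 4b fd 35 c6.
m1: inner = H(eb 0a 21 97 5f ac b8 b0 0c) = 04 2c; tag = H(81 60 4b fd 35 c6 04 2c) = 0354
m2: inner = H(eb 0a 21 97 5f ac 87 5c d6) = 04 71; tag = H(81 60 4b fd 35 c6 04 71) = 0399
m3: inner = H(eb 0a 21 97 5f ac 8e b3 35) = 04 2e; tag = H(81 60 4b fd 35 c6 04 2e) = 0356 ← matches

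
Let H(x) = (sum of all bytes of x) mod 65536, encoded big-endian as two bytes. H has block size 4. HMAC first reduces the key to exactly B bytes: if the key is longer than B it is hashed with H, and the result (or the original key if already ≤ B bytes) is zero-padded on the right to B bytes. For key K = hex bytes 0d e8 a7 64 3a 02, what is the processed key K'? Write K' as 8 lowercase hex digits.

|K| = 6 > B = 4, so first hash the key.
H(K): sum = 13+232+167+100+58+2 = 572 → 02 3c.
Zero-pad H(K) = 02 3c to 4 bytes: K' = 02 3c 00 00.

023c0000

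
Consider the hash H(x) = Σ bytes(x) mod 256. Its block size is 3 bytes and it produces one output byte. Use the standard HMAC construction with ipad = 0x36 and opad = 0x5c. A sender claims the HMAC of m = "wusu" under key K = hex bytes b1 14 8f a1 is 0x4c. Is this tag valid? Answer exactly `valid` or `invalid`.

Key hex bytes b1 14 8f a1 is 4 bytes > B = 3, so hash it first: H(key) = f5, then zero-pad to 3 bytes: K' = f5 00 00.
K' ⊕ ipad = c3 36 36; K' ⊕ opad = a9 5c 5c.
Inner hash: sum = 195+54+54+119+117+115+117 = 771; mod 256 = 3 → 03.
Outer hash (recomputed tag): sum = 169+92+92+3 = 356; mod 256 = 100 → 64.
Recomputed tag = 64; claimed = 4c → mismatch.

invalid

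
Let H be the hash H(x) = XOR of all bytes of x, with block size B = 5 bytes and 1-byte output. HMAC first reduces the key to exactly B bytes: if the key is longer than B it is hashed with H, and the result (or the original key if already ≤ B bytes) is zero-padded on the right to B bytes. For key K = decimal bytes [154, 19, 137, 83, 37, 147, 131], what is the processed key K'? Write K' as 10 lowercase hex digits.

|K| = 7 > B = 5, so first hash the key.
H(K): XOR 9a⊕13⊕89⊕53⊕25⊕93⊕83 = 66.
Zero-pad H(K) = 66 to 5 bytes: K' = 66 00 00 00 00.

6600000000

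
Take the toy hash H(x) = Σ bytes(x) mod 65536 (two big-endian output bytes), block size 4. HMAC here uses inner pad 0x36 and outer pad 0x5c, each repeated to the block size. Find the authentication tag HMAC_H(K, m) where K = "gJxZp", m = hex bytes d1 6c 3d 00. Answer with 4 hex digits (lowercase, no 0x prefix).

02a8

Key "gJxZp" = 67 4a 78 5a 70 is 5 bytes > B = 4, so hash it first: H(key) = 01 f3, then zero-pad to 4 bytes: K' = 01 f3 00 00.
K' ⊕ ipad = 37 c5 36 36.  K' ⊕ opad = 5d af 5c 5c.
Inner input = (K'⊕ipad) ∥ m = 37 c5 36 36 ∥ d1 6c 3d 00.
Inner hash: sum = 55+197+54+54+209+108+61+0 = 738 → 02 e2.
Outer input = (K'⊕opad) ∥ inner = 5d af 5c 5c ∥ 02 e2.
Outer hash (tag): sum = 93+175+92+92+2+226 = 680 → 02 a8.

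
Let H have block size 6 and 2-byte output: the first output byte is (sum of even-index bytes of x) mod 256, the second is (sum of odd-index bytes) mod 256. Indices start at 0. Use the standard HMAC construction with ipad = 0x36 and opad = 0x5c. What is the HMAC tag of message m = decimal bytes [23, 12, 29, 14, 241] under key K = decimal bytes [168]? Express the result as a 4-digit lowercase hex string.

dbd0

Key decimal bytes [168] = a8 is 1 byte ≤ B = 6; zero-pad to 6 bytes: K' = a8 00 00 00 00 00.
K' ⊕ ipad = 9e 36 36 36 36 36.  K' ⊕ opad = f4 5c 5c 5c 5c 5c.
Inner input = (K'⊕ipad) ∥ m = 9e 36 36 36 36 36 ∥ 17 0c 1d 0e f1.
Inner hash: even-index sum = 559 mod 256 = 47; odd-index sum = 188 mod 256 = 188 → 2f bc.
Outer input = (K'⊕opad) ∥ inner = f4 5c 5c 5c 5c 5c ∥ 2f bc.
Outer hash (tag): even-index sum = 475 mod 256 = 219; odd-index sum = 464 mod 256 = 208 → db d0.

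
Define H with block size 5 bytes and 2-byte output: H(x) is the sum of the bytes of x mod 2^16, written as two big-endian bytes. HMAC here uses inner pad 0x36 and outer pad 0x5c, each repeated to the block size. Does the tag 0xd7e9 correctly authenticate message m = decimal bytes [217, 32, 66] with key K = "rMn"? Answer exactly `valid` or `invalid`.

invalid

Key "rMn" = 72 4d 6e is 3 bytes ≤ B = 5; zero-pad to 5 bytes: K' = 72 4d 6e 00 00.
K' ⊕ ipad = 44 7b 58 36 36; K' ⊕ opad = 2e 11 32 5c 5c.
Inner hash: sum = 68+123+88+54+54+217+32+66 = 702 → 02 be.
Outer hash (recomputed tag): sum = 46+17+50+92+92+2+190 = 489 → 01 e9.
Recomputed tag = 01e9; claimed = d7e9 → mismatch.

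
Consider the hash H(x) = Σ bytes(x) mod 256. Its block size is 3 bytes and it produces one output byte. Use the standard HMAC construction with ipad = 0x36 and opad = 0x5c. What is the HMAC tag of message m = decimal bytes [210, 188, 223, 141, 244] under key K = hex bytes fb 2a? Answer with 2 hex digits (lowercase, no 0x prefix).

Key hex bytes fb 2a is 2 bytes ≤ B = 3; zero-pad to 3 bytes: K' = fb 2a 00.
K' ⊕ ipad = cd 1c 36.  K' ⊕ opad = a7 76 5c.
Inner input = (K'⊕ipad) ∥ m = cd 1c 36 ∥ d2 bc df 8d f4.
Inner hash: sum = 205+28+54+210+188+223+141+244 = 1293; mod 256 = 13 → 0d.
Outer input = (K'⊕opad) ∥ inner = a7 76 5c ∥ 0d.
Outer hash (tag): sum = 167+118+92+13 = 390; mod 256 = 134 → 86.

86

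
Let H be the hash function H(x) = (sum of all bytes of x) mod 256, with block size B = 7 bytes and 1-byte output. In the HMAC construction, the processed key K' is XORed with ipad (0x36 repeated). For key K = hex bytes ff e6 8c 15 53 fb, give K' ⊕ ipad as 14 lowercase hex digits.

c9d0ba2365cd36

Key hex bytes ff e6 8c 15 53 fb is 6 bytes ≤ B = 7; zero-pad to 7 bytes: K' = ff e6 8c 15 53 fb 00.
XOR each byte with 0x36: ff⊕36=c9, e6⊕36=d0, 8c⊕36=ba, 15⊕36=23, 53⊕36=65, fb⊕36=cd, 00⊕36=36.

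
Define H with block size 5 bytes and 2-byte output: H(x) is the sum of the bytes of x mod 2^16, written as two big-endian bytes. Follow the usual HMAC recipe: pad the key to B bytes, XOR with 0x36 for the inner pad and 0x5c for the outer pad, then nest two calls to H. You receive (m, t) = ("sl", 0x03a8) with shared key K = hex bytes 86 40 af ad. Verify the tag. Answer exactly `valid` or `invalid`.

Key hex bytes 86 40 af ad is 4 bytes ≤ B = 5; zero-pad to 5 bytes: K' = 86 40 af ad 00.
K' ⊕ ipad = b0 76 99 9b 36; K' ⊕ opad = da 1c f3 f1 5c.
Inner hash: sum = 176+118+153+155+54+115+108 = 879 → 03 6f.
Outer hash (recomputed tag): sum = 218+28+243+241+92+3+111 = 936 → 03 a8.
Recomputed tag = 03a8; claimed = 03a8 → match.

valid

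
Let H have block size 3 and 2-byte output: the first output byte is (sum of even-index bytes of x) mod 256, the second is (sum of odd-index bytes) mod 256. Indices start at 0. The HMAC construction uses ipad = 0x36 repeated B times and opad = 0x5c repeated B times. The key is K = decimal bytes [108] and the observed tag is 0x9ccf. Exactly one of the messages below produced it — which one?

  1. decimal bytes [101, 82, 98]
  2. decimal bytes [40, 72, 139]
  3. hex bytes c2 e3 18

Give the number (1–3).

Key decimal bytes [108] = 6c is 1 byte ≤ B = 3; zero-pad to 3 bytes: K' = 6c 00 00.
K' ⊕ ipad = 5a 36 36; K' ⊕ opad = 30 5c 5c.
m1: inner = H(5a 36 36 65 52 62) = e2 fd; tag = H(30 5c 5c e2 fd) = 893e
m2: inner = H(5a 36 36 28 48 8b) = d8 e9; tag = H(30 5c 5c d8 e9) = 7534
m3: inner = H(5a 36 36 c2 e3 18) = 73 10; tag = H(30 5c 5c 73 10) = 9ccf ← matches

3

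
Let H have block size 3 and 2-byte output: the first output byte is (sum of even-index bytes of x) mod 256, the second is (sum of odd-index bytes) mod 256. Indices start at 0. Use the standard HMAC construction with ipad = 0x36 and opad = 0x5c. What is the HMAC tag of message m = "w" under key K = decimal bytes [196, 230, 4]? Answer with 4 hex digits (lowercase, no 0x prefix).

37de

Key decimal bytes [196, 230, 4] = c4 e6 04 is exactly B = 3 bytes: K' = c4 e6 04.
K' ⊕ ipad = f2 d0 32.  K' ⊕ opad = 98 ba 58.
Inner input = (K'⊕ipad) ∥ m = f2 d0 32 ∥ 77.
Inner hash: even-index sum = 292 mod 256 = 36; odd-index sum = 327 mod 256 = 71 → 24 47.
Outer input = (K'⊕opad) ∥ inner = 98 ba 58 ∥ 24 47.
Outer hash (tag): even-index sum = 311 mod 256 = 55; odd-index sum = 222 mod 256 = 222 → 37 de.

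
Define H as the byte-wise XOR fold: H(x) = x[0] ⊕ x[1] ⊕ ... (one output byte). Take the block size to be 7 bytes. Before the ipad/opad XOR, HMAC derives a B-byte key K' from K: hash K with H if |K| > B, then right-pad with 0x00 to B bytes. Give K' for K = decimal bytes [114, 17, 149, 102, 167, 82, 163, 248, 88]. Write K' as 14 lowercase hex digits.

|K| = 9 > B = 7, so first hash the key.
H(K): XOR 72⊕11⊕95⊕66⊕a7⊕52⊕a3⊕f8⊕58 = 66.
Zero-pad H(K) = 66 to 7 bytes: K' = 66 00 00 00 00 00 00.

66000000000000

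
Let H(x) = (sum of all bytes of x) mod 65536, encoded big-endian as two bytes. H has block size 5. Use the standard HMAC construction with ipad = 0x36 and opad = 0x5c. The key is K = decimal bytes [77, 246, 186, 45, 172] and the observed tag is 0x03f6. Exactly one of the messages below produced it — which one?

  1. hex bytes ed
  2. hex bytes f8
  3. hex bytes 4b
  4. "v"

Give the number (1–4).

Key decimal bytes [77, 246, 186, 45, 172] = 4d f6 ba 2d ac is exactly B = 5 bytes: K' = 4d f6 ba 2d ac.
K' ⊕ ipad = 7b c0 8c 1b 9a; K' ⊕ opad = 11 aa e6 71 f0.
m1: inner = H(7b c0 8c 1b 9a ed) = 03 69; tag = H(11 aa e6 71 f0 03 69) = 036e
m2: inner = H(7b c0 8c 1b 9a f8) = 03 74; tag = H(11 aa e6 71 f0 03 74) = 0379
m3: inner = H(7b c0 8c 1b 9a 4b) = 02 c7; tag = H(11 aa e6 71 f0 02 c7) = 03cb
m4: inner = H(7b c0 8c 1b 9a 76) = 02 f2; tag = H(11 aa e6 71 f0 02 f2) = 03f6 ← matches

4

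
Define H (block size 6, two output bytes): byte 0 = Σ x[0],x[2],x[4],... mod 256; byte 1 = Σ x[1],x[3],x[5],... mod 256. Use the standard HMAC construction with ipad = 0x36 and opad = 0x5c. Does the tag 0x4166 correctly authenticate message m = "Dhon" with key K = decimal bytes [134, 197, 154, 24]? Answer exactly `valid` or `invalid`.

valid

Key decimal bytes [134, 197, 154, 24] = 86 c5 9a 18 is 4 bytes ≤ B = 6; zero-pad to 6 bytes: K' = 86 c5 9a 18 00 00.
K' ⊕ ipad = b0 f3 ac 2e 36 36; K' ⊕ opad = da 99 c6 44 5c 5c.
Inner hash: even-index sum = 581 mod 256 = 69; odd-index sum = 557 mod 256 = 45 → 45 2d.
Outer hash (recomputed tag): even-index sum = 577 mod 256 = 65; odd-index sum = 358 mod 256 = 102 → 41 66.
Recomputed tag = 4166; claimed = 4166 → match.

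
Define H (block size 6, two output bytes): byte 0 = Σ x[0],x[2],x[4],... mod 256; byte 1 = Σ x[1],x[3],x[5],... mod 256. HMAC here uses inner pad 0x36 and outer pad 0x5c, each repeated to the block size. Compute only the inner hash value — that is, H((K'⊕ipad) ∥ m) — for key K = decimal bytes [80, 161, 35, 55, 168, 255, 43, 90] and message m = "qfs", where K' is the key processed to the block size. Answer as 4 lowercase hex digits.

c0d9

Key decimal bytes [80, 161, 35, 55, 168, 255, 43, 90] = 50 a1 23 37 a8 ff 2b 5a is 8 bytes > B = 6, so hash it first: H(key) = 46 31, then zero-pad to 6 bytes: K' = 46 31 00 00 00 00.
K' ⊕ ipad = 70 07 36 36 36 36.
Inner input = 70 07 36 36 36 36 ∥ 71 66 73.
Inner hash: even-index sum = 448 mod 256 = 192; odd-index sum = 217 mod 256 = 217 → c0 d9.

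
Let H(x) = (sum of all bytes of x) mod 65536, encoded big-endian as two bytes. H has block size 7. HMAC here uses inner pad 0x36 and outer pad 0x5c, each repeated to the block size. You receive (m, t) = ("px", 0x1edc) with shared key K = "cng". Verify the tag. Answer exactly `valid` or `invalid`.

Key "cng" = 63 6e 67 is 3 bytes ≤ B = 7; zero-pad to 7 bytes: K' = 63 6e 67 00 00 00 00.
K' ⊕ ipad = 55 58 51 36 36 36 36; K' ⊕ opad = 3f 32 3b 5c 5c 5c 5c.
Inner hash: sum = 85+88+81+54+54+54+54+112+120 = 702 → 02 be.
Outer hash (recomputed tag): sum = 63+50+59+92+92+92+92+2+190 = 732 → 02 dc.
Recomputed tag = 02dc; claimed = 1edc → mismatch.

invalid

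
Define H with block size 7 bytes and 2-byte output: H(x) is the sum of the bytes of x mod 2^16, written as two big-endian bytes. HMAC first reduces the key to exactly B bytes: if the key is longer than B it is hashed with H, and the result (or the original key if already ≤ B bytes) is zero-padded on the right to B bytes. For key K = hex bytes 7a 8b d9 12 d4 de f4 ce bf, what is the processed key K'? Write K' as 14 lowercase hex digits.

06230000000000

|K| = 9 > B = 7, so first hash the key.
H(K): sum = 122+139+217+18+212+222+244+206+191 = 1571 → 06 23.
Zero-pad H(K) = 06 23 to 7 bytes: K' = 06 23 00 00 00 00 00.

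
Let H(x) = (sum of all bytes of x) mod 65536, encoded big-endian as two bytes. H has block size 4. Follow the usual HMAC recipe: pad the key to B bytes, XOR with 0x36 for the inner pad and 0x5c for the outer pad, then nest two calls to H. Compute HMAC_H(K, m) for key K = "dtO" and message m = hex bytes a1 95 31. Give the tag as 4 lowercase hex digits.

017b

Key "dtO" = 64 74 4f is 3 bytes ≤ B = 4; zero-pad to 4 bytes: K' = 64 74 4f 00.
K' ⊕ ipad = 52 42 79 36.  K' ⊕ opad = 38 28 13 5c.
Inner input = (K'⊕ipad) ∥ m = 52 42 79 36 ∥ a1 95 31.
Inner hash: sum = 82+66+121+54+161+149+49 = 682 → 02 aa.
Outer input = (K'⊕opad) ∥ inner = 38 28 13 5c ∥ 02 aa.
Outer hash (tag): sum = 56+40+19+92+2+170 = 379 → 01 7b.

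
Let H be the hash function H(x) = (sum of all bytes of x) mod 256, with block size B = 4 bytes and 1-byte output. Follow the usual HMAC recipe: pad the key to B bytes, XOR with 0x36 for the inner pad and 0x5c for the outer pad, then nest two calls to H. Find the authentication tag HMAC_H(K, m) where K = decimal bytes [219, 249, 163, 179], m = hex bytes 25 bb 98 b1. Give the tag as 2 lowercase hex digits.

Key decimal bytes [219, 249, 163, 179] = db f9 a3 b3 is exactly B = 4 bytes: K' = db f9 a3 b3.
K' ⊕ ipad = ed cf 95 85.  K' ⊕ opad = 87 a5 ff ef.
Inner input = (K'⊕ipad) ∥ m = ed cf 95 85 ∥ 25 bb 98 b1.
Inner hash: sum = 237+207+149+133+37+187+152+177 = 1279; mod 256 = 255 → ff.
Outer input = (K'⊕opad) ∥ inner = 87 a5 ff ef ∥ ff.
Outer hash (tag): sum = 135+165+255+239+255 = 1049; mod 256 = 25 → 19.

19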